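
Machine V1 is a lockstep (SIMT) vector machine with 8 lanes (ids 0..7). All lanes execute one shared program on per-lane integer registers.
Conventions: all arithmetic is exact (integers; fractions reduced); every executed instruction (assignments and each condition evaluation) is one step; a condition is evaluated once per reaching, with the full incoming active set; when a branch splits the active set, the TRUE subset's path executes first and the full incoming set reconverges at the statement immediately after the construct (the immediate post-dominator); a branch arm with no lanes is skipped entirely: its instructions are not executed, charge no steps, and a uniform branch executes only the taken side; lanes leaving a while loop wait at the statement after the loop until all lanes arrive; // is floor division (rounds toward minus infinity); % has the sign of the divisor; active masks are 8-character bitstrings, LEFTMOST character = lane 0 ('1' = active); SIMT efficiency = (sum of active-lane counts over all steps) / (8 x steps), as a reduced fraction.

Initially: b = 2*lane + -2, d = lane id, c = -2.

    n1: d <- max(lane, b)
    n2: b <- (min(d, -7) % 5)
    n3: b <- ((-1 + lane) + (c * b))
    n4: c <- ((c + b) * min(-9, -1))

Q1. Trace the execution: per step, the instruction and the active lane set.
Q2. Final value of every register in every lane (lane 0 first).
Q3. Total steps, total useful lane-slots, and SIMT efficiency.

step 0: d <- max(lane, b)            11111111
step 1: b <- (min(d, -7) % 5)        11111111
step 2: b <- ((-1 + lane) + (c * b)) 11111111
step 3: c <- ((c + b) * min(-9, -1)) 11111111

Answer: 4 steps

b: -7,-6,-5,-4,-3,-2,-1,0
d: 0,1,2,4,6,8,10,12
c: 81,72,63,54,45,36,27,18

steps = 4; useful = 32; efficiency = 32/32 = 1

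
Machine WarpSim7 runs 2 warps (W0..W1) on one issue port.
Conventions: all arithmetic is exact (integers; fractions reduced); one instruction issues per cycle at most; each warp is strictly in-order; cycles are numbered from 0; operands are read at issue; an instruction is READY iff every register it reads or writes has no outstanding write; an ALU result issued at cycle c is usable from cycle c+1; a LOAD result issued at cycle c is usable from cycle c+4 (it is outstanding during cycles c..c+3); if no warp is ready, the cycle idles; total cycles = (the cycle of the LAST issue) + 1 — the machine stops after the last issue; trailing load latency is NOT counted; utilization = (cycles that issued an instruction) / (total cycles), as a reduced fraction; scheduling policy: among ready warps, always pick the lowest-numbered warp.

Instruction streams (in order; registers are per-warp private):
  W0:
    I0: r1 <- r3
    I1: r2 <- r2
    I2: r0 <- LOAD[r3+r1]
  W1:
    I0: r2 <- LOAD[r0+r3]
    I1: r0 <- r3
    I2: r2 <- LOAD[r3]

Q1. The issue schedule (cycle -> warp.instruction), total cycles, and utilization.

cycle 0: W0.I0
cycle 1: W0.I1
cycle 2: W0.I2
cycle 3: W1.I0
cycle 4: W1.I1
cycle 5: idle
cycle 6: idle
cycle 7: W1.I2

Answer: 8 cycles, utilization 3/4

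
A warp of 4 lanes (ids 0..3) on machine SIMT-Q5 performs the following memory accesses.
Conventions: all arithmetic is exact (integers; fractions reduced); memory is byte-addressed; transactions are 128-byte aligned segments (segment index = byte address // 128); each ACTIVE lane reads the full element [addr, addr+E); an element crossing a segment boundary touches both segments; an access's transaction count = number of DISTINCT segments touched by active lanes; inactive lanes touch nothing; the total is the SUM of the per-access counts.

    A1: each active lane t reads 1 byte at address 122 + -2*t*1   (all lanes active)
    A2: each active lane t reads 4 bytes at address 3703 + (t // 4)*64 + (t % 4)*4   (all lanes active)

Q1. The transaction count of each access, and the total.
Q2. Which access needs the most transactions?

A1: 1 transaction
A2: 2 transactions

Answer: 1,2; total 3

Answer: A2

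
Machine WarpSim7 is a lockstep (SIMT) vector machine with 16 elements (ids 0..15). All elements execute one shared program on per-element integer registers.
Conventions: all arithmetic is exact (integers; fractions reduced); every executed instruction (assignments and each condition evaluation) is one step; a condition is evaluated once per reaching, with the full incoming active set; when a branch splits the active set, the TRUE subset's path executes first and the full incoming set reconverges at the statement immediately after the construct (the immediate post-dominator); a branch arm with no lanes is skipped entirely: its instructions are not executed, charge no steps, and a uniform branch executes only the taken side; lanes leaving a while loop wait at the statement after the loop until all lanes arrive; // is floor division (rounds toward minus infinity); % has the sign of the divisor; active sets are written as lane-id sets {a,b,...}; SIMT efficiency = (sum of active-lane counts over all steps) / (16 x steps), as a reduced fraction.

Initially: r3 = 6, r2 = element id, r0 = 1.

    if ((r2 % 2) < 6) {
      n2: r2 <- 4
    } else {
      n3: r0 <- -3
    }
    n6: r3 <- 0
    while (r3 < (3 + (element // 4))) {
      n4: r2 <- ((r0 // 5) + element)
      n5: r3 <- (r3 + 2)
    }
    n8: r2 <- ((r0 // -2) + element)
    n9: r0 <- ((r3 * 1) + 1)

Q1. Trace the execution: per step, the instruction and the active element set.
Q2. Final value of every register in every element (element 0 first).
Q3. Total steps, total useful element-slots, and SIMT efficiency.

step 0: eval ((r2 % 2) < 6)          {0,1,2,3,4,5,6,7,8,9,10,11,12,13,14,15}
step 1: r2 <- 4                      {0,1,2,3,4,5,6,7,8,9,10,11,12,13,14,15}
step 2: r3 <- 0                      {0,1,2,3,4,5,6,7,8,9,10,11,12,13,14,15}
step 3: eval (r3 < (3 + (element // 4))) {0,1,2,3,4,5,6,7,8,9,10,11,12,13,14,15}
step 4: r2 <- ((r0 // 5) + element)  {0,1,2,3,4,5,6,7,8,9,10,11,12,13,14,15}
step 5: r3 <- (r3 + 2)               {0,1,2,3,4,5,6,7,8,9,10,11,12,13,14,15}
step 6: eval (r3 < (3 + (element // 4))) {0,1,2,3,4,5,6,7,8,9,10,11,12,13,14,15}
step 7: r2 <- ((r0 // 5) + element)  {0,1,2,3,4,5,6,7,8,9,10,11,12,13,14,15}
step 8: r3 <- (r3 + 2)               {0,1,2,3,4,5,6,7,8,9,10,11,12,13,14,15}
step 9: eval (r3 < (3 + (element // 4))) {0,1,2,3,4,5,6,7,8,9,10,11,12,13,14,15}
step 10: r2 <- ((r0 // 5) + element)  {8,9,10,11,12,13,14,15}
step 11: r3 <- (r3 + 2)               {8,9,10,11,12,13,14,15}
step 12: eval (r3 < (3 + (element // 4))) {8,9,10,11,12,13,14,15}
step 13: r2 <- ((r0 // -2) + element) {0,1,2,3,4,5,6,7,8,9,10,11,12,13,14,15}
step 14: r0 <- ((r3 * 1) + 1)         {0,1,2,3,4,5,6,7,8,9,10,11,12,13,14,15}

Answer: 15 steps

r3: 4,4,4,4,4,4,4,4,6,6,6,6,6,6,6,6
r2: -1,0,1,2,3,4,5,6,7,8,9,10,11,12,13,14
r0: 5,5,5,5,5,5,5,5,7,7,7,7,7,7,7,7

steps = 15; useful = 216; efficiency = 216/240 = 9/10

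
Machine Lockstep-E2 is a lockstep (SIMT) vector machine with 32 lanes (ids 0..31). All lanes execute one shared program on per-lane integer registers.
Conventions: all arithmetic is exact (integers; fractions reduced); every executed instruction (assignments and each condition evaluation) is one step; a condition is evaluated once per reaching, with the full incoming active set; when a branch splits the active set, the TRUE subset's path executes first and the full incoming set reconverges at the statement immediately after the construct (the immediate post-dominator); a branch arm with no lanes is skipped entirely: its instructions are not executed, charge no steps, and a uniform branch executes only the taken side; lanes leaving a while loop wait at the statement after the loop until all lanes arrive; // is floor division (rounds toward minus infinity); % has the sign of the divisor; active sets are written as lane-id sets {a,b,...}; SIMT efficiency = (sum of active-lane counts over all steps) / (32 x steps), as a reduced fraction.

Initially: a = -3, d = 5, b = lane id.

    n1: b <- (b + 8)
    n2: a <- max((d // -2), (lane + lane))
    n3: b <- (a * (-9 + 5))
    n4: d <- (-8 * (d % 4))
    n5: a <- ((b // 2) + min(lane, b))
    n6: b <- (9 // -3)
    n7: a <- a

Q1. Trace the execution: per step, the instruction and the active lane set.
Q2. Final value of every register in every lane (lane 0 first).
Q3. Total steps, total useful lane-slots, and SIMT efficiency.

step 0: b <- (b + 8)                 {0,1,2,3,4,5,6,7,8,9,10,11,12,13,14,15,16,17,18,19,20,21,22,23,24,25,26,27,28,29,30,31}
step 1: a <- max((d // -2), (lane + lane)) {0,1,2,3,4,5,6,7,8,9,10,11,12,13,14,15,16,17,18,19,20,21,22,23,24,25,26,27,28,29,30,31}
step 2: b <- (a * (-9 + 5))          {0,1,2,3,4,5,6,7,8,9,10,11,12,13,14,15,16,17,18,19,20,21,22,23,24,25,26,27,28,29,30,31}
step 3: d <- (-8 * (d % 4))          {0,1,2,3,4,5,6,7,8,9,10,11,12,13,14,15,16,17,18,19,20,21,22,23,24,25,26,27,28,29,30,31}
step 4: a <- ((b // 2) + min(lane, b)) {0,1,2,3,4,5,6,7,8,9,10,11,12,13,14,15,16,17,18,19,20,21,22,23,24,25,26,27,28,29,30,31}
step 5: b <- (9 // -3)               {0,1,2,3,4,5,6,7,8,9,10,11,12,13,14,15,16,17,18,19,20,21,22,23,24,25,26,27,28,29,30,31}
step 6: a <- a                       {0,1,2,3,4,5,6,7,8,9,10,11,12,13,14,15,16,17,18,19,20,21,22,23,24,25,26,27,28,29,30,31}

Answer: 7 steps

a: 0,-12,-24,-36,-48,-60,-72,-84,-96,-108,-120,-132,-144,-156,-168,-180,-192,-204,-216,-228,-240,-252,-264,-276,-288,-300,-312,-324,-336,-348,-360,-372
d: -8,-8,-8,-8,-8,-8,-8,-8,-8,-8,-8,-8,-8,-8,-8,-8,-8,-8,-8,-8,-8,-8,-8,-8,-8,-8,-8,-8,-8,-8,-8,-8
b: -3,-3,-3,-3,-3,-3,-3,-3,-3,-3,-3,-3,-3,-3,-3,-3,-3,-3,-3,-3,-3,-3,-3,-3,-3,-3,-3,-3,-3,-3,-3,-3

steps = 7; useful = 224; efficiency = 224/224 = 1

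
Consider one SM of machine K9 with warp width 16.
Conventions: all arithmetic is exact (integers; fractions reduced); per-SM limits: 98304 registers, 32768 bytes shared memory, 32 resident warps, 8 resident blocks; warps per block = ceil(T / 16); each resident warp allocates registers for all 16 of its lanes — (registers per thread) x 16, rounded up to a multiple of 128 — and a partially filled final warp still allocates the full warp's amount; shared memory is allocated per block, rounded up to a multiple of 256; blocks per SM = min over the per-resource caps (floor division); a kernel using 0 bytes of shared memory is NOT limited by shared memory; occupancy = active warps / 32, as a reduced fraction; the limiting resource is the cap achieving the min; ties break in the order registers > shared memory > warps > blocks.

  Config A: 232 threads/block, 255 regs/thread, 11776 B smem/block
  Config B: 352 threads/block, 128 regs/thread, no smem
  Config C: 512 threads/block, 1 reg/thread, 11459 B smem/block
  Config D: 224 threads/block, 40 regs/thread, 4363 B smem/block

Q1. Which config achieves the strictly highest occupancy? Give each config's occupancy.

occupancies: A 15/32, B 11/16, C 1, D 7/8

Answer: C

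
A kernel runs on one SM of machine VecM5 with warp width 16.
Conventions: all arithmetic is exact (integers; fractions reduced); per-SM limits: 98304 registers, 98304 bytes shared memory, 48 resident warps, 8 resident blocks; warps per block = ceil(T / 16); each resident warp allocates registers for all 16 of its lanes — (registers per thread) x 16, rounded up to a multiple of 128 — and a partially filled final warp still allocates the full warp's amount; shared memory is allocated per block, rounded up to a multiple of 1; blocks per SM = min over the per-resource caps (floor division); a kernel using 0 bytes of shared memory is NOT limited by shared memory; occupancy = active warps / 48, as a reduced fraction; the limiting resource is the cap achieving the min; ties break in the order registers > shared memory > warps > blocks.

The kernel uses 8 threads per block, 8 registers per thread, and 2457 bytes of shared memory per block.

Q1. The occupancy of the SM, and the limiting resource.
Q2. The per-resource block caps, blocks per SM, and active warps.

Answer: occupancy 1/6, limited by blocks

registers: 768 blocks
shared memory: 40 blocks
warps: 48 blocks
blocks: 8 blocks

Answer: 8 blocks, 8 active warps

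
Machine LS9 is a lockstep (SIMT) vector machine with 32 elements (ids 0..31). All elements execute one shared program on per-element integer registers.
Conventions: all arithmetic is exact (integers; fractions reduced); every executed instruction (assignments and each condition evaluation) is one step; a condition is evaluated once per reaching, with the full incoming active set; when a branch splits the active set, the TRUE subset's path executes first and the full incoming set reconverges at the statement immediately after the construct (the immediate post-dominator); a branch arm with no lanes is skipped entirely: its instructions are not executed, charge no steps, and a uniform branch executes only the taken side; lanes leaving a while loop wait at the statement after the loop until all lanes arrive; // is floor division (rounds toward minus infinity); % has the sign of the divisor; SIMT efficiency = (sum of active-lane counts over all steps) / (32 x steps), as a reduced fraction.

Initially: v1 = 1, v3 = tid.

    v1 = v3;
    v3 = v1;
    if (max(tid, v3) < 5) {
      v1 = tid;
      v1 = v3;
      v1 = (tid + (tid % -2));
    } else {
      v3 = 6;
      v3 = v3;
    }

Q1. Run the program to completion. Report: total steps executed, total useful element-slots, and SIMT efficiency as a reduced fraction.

Answer: 8 steps, 165 useful, 165/256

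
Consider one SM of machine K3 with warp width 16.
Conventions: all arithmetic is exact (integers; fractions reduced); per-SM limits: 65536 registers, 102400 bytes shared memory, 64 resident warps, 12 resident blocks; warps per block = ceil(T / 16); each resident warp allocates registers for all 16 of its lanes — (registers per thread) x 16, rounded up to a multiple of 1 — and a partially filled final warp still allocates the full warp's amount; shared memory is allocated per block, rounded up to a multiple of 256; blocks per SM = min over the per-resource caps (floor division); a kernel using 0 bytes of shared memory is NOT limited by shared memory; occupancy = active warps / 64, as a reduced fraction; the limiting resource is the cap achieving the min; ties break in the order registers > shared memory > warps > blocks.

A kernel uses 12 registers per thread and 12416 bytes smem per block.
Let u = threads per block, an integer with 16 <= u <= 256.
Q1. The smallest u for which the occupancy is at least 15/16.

Answer: u = 113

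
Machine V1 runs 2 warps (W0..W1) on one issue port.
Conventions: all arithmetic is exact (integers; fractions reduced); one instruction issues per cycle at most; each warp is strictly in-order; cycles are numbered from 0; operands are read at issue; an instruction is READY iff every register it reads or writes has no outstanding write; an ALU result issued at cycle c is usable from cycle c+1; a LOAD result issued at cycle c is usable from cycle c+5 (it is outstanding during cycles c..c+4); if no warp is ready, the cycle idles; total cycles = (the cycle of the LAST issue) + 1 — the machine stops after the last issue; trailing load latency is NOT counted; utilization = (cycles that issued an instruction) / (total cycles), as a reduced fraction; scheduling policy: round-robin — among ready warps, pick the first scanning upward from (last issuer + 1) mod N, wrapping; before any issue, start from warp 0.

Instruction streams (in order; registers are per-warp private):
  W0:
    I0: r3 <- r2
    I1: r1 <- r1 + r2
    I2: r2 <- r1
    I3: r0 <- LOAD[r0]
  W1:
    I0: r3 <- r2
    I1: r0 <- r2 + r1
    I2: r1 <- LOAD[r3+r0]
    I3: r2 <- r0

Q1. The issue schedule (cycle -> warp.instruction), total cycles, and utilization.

cycle 0: W0.I0
cycle 1: W1.I0
cycle 2: W0.I1
cycle 3: W1.I1
cycle 4: W0.I2
cycle 5: W1.I2
cycle 6: W0.I3
cycle 7: W1.I3

Answer: 8 cycles, utilization 1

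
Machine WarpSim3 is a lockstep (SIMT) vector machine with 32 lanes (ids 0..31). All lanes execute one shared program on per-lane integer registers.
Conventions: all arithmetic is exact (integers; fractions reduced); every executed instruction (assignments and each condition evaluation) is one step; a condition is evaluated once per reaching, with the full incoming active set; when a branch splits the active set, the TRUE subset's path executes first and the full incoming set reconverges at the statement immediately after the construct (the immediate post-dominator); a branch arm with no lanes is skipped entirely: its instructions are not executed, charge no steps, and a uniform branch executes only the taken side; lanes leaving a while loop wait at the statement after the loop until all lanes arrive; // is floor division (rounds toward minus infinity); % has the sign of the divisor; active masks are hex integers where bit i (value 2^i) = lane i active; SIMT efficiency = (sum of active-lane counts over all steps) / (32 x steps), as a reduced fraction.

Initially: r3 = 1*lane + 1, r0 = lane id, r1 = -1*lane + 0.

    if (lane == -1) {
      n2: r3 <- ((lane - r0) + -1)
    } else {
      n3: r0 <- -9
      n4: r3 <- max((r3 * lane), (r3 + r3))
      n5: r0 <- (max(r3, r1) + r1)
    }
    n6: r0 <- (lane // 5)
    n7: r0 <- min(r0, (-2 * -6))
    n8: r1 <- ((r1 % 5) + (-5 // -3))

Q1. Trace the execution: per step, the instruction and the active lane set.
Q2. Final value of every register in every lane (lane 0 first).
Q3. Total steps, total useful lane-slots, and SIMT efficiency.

step 0: eval (lane == -1)            0xffffffff
step 1: r0 <- -9                     0xffffffff
step 2: r3 <- max((r3 * lane), (r3 + r3)) 0xffffffff
step 3: r0 <- (max(r3, r1) + r1)     0xffffffff
step 4: r0 <- (lane // 5)            0xffffffff
step 5: r0 <- min(r0, (-2 * -6))     0xffffffff
step 6: r1 <- ((r1 % 5) + (-5 // -3)) 0xffffffff

Answer: 7 steps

r3: 2,4,6,12,20,30,42,56,72,90,110,132,156,182,210,240,272,306,342,380,420,462,506,552,600,650,702,756,812,870,930,992
r0: 0,0,0,0,0,1,1,1,1,1,2,2,2,2,2,3,3,3,3,3,4,4,4,4,4,5,5,5,5,5,6,6
r1: 1,5,4,3,2,1,5,4,3,2,1,5,4,3,2,1,5,4,3,2,1,5,4,3,2,1,5,4,3,2,1,5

steps = 7; useful = 224; efficiency = 224/224 = 1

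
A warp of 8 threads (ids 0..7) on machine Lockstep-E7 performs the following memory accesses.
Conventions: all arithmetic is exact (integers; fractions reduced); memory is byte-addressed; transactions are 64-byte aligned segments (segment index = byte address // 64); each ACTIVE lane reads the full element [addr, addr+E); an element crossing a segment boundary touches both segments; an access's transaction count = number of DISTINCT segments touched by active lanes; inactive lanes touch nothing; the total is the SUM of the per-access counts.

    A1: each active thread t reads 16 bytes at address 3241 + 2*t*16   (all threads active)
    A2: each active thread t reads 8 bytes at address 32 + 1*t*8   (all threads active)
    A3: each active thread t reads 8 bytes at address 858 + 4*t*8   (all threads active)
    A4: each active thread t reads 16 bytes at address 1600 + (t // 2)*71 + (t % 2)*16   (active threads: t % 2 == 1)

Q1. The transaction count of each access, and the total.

A1: 5 transactions
A2: 2 transactions
A3: 5 transactions
A4: 4 transactions

Answer: 5,2,5,4; total 16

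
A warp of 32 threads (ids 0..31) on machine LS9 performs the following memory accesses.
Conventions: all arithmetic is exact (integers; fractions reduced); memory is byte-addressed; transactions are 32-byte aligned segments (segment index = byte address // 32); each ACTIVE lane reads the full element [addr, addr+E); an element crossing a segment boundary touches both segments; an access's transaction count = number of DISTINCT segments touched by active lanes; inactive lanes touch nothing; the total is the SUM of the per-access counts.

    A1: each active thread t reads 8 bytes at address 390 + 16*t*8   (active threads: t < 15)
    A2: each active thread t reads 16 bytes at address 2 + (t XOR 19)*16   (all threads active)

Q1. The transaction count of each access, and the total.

A1: 15 transactions
A2: 17 transactions

Answer: 15,17; total 32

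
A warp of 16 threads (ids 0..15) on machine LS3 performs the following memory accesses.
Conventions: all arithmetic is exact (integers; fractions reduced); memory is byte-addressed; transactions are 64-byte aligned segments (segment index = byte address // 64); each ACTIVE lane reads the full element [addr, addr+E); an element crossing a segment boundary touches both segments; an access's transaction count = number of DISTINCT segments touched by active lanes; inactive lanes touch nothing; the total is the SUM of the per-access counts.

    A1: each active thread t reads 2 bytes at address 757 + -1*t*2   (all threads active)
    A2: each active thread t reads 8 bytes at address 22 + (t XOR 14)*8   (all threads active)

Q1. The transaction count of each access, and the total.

A1: 1 transaction
A2: 3 transactions

Answer: 1,3; total 4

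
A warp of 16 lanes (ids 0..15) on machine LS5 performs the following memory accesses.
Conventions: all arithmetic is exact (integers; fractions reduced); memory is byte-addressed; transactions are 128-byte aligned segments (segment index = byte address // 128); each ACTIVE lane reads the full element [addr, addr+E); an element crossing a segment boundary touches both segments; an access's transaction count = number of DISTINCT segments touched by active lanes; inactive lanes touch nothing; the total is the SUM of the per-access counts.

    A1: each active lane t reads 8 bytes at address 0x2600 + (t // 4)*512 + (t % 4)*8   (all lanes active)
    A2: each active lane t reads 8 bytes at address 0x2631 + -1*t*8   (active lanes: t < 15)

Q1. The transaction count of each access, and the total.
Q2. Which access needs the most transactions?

A1: 4 transactions
A2: 2 transactions

Answer: 4,2; total 6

Answer: A1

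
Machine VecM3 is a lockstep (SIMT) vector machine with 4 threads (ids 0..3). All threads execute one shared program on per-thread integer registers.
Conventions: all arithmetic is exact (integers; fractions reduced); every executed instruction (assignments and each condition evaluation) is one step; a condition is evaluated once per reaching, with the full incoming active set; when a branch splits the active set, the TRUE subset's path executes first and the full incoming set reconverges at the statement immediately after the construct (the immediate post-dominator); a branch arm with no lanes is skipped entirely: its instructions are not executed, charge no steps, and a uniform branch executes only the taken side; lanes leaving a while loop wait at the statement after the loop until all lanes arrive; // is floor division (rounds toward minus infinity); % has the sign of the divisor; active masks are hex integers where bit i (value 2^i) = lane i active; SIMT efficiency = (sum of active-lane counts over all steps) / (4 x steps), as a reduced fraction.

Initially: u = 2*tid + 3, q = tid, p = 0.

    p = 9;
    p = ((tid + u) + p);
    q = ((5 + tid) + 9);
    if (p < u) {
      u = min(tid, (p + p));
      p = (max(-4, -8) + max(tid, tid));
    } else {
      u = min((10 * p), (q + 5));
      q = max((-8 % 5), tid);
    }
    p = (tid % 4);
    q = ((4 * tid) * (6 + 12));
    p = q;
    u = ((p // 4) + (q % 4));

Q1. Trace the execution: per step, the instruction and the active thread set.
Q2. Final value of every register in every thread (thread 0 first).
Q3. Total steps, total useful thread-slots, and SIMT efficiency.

step 0: p <- 9                       0xf
step 1: p <- ((tid + u) + p)         0xf
step 2: q <- ((5 + tid) + 9)         0xf
step 3: eval (p < u)                 0xf
step 4: u <- min((10 * p), (q + 5))  0xf
step 5: q <- max((-8 % 5), tid)      0xf
step 6: p <- (tid % 4)               0xf
step 7: q <- ((4 * tid) * (6 + 12))  0xf
step 8: p <- q                       0xf
step 9: u <- ((p // 4) + (q % 4))    0xf

Answer: 10 steps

u: 0,18,36,54
q: 0,72,144,216
p: 0,72,144,216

steps = 10; useful = 40; efficiency = 40/40 = 1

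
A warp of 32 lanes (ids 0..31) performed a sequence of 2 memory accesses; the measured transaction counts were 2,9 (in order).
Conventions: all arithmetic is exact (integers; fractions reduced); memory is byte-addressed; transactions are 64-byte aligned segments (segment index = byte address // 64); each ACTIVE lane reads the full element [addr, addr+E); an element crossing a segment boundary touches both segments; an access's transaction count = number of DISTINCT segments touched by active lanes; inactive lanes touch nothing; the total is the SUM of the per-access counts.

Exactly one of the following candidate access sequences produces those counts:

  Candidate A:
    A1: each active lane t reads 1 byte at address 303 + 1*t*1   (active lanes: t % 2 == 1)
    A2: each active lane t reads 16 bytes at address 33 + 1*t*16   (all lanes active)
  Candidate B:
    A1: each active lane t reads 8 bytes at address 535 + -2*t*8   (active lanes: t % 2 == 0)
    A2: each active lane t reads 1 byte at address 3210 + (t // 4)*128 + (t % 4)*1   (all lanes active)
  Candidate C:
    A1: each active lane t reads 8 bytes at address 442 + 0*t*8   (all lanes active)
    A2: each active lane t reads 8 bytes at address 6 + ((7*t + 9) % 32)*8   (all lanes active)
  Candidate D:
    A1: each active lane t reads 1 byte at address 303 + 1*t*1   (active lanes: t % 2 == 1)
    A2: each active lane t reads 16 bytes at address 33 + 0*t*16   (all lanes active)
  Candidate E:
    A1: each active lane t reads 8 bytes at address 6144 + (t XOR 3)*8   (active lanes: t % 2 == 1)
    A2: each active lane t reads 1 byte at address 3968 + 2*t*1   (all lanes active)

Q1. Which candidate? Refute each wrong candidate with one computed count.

B: A1 gives 9 transactions, not 2
C: A2 gives 5 transactions, not 9
D: A2 gives 1 transaction, not 9
E: A1 gives 4 transactions, not 2
A: all counts match (2,9)

Answer: A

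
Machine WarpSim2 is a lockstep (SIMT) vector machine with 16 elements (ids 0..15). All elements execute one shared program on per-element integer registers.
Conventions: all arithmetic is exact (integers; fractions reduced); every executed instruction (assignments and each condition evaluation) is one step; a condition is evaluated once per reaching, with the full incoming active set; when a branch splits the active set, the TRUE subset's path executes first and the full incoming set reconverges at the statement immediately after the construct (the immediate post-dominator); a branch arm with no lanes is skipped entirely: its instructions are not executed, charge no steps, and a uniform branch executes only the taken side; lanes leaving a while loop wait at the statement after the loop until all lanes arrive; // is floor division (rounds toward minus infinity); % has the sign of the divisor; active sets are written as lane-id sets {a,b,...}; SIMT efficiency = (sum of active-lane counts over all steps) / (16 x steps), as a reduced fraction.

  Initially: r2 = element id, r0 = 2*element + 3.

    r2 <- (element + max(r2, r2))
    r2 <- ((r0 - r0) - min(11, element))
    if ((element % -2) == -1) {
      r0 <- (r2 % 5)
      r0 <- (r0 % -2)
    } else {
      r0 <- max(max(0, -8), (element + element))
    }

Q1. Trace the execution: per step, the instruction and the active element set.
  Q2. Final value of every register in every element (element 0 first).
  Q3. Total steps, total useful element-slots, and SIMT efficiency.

step 0: r2 <- (element + max(r2, r2)) {0,1,2,3,4,5,6,7,8,9,10,11,12,13,14,15}
step 1: r2 <- ((r0 - r0) - min(11, element)) {0,1,2,3,4,5,6,7,8,9,10,11,12,13,14,15}
step 2: eval ((element % -2) == -1)  {0,1,2,3,4,5,6,7,8,9,10,11,12,13,14,15}
step 3: r0 <- (r2 % 5)               {1,3,5,7,9,11,13,15}
step 4: r0 <- (r0 % -2)              {1,3,5,7,9,11,13,15}
step 5: r0 <- max(max(0, -8), (element + element)) {0,2,4,6,8,10,12,14}

Answer: 6 steps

r2: 0,-1,-2,-3,-4,-5,-6,-7,-8,-9,-10,-11,-11,-11,-11,-11
r0: 0,0,4,0,8,0,12,-1,16,-1,20,0,24,0,28,0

steps = 6; useful = 72; efficiency = 72/96 = 3/4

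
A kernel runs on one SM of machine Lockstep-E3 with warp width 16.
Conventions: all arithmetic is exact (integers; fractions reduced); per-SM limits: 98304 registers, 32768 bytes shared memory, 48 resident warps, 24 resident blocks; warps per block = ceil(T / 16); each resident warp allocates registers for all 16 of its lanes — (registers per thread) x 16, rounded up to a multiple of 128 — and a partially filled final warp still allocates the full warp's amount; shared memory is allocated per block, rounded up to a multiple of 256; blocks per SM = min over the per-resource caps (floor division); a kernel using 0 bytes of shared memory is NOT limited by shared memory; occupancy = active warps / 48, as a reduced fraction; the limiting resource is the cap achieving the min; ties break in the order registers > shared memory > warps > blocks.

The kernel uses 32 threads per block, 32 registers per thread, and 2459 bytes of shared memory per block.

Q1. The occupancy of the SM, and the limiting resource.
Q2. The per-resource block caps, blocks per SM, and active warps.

Answer: occupancy 1/2, limited by shared memory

registers: 96 blocks
shared memory: 12 blocks
warps: 24 blocks
blocks: 24 blocks

Answer: 12 blocks, 24 active warps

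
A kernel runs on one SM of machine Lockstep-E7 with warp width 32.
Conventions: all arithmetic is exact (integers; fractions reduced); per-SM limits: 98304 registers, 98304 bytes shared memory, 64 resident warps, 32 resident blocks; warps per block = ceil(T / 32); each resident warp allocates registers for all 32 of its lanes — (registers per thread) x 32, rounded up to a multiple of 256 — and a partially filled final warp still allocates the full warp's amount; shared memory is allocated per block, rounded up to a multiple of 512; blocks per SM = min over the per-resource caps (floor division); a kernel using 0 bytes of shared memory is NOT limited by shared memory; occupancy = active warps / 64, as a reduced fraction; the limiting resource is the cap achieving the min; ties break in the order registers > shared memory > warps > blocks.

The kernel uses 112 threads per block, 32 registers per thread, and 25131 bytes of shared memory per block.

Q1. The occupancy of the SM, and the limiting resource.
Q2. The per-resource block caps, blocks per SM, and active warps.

Answer: occupancy 3/16, limited by shared memory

registers: 24 blocks
shared memory: 3 blocks
warps: 16 blocks
blocks: 32 blocks

Answer: 3 blocks, 12 active warps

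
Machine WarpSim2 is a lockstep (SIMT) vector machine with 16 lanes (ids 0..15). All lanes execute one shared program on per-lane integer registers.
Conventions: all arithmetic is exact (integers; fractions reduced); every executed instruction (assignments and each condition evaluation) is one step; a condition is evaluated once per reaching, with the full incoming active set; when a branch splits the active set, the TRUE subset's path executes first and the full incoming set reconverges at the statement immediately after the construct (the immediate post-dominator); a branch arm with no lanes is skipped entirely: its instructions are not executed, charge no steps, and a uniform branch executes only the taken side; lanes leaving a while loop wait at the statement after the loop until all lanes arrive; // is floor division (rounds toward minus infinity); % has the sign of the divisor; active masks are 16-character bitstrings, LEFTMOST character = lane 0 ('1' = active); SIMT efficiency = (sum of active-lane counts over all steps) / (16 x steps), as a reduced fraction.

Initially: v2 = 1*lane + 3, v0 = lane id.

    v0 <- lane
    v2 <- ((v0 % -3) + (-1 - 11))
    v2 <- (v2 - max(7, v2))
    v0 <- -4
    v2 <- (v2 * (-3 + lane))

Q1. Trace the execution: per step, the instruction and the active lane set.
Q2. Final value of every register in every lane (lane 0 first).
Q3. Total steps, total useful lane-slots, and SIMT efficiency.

step 0: v0 <- lane                   1111111111111111
step 1: v2 <- ((v0 % -3) + (-1 - 11)) 1111111111111111
step 2: v2 <- (v2 - max(7, v2))      1111111111111111
step 3: v0 <- -4                     1111111111111111
step 4: v2 <- (v2 * (-3 + lane))     1111111111111111

Answer: 5 steps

v2: 57,42,20,0,-21,-40,-57,-84,-100,-114,-147,-160,-171,-210,-220,-228
v0: -4,-4,-4,-4,-4,-4,-4,-4,-4,-4,-4,-4,-4,-4,-4,-4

steps = 5; useful = 80; efficiency = 80/80 = 1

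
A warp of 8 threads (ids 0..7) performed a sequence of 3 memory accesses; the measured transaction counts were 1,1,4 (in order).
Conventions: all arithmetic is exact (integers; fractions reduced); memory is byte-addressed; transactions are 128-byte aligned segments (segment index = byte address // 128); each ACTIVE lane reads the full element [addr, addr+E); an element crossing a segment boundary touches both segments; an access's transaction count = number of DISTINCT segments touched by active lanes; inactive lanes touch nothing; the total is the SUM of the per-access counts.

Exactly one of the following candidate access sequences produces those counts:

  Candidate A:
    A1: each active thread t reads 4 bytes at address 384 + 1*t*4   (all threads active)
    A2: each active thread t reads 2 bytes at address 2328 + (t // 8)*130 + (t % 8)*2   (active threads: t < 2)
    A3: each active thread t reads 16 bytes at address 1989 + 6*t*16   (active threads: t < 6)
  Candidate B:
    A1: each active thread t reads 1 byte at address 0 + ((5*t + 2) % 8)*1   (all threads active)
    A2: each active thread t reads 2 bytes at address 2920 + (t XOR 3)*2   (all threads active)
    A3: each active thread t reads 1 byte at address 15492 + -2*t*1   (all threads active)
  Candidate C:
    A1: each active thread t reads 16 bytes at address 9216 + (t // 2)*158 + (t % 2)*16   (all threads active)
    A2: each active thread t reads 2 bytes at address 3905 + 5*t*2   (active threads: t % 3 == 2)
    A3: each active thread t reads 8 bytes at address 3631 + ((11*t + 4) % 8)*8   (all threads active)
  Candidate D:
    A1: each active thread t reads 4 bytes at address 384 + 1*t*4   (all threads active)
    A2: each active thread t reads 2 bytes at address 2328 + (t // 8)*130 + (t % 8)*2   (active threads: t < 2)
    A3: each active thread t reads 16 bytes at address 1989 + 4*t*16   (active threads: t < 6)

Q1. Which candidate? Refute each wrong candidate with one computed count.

A: A3 gives 5 transactions, not 4
B: A3 gives 2 transactions, not 4
C: A1 gives 4 transactions, not 1
D: all counts match (1,1,4)

Answer: D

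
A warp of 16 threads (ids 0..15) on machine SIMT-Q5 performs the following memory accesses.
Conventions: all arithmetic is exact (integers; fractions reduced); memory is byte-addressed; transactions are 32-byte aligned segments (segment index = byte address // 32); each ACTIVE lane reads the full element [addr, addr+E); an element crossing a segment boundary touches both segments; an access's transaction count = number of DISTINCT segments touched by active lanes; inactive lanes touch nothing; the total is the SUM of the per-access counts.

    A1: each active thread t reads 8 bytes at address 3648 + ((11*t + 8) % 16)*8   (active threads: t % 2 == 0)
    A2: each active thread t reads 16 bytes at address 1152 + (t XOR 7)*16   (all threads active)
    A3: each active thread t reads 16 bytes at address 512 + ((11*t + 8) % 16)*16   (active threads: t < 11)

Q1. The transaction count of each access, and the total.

A1: 4 transactions
A2: 8 transactions
A3: 7 transactions

Answer: 4,8,7; total 19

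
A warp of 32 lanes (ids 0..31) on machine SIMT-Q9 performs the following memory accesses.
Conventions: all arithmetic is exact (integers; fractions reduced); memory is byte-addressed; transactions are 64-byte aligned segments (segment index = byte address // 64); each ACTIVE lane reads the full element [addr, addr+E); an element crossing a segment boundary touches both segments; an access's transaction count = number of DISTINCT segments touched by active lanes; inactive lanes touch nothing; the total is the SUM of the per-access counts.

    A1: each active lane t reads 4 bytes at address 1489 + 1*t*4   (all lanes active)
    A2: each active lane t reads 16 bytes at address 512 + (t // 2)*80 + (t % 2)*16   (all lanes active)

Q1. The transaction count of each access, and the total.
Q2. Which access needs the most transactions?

A1: 3 transactions
A2: 20 transactions

Answer: 3,20; total 23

Answer: A2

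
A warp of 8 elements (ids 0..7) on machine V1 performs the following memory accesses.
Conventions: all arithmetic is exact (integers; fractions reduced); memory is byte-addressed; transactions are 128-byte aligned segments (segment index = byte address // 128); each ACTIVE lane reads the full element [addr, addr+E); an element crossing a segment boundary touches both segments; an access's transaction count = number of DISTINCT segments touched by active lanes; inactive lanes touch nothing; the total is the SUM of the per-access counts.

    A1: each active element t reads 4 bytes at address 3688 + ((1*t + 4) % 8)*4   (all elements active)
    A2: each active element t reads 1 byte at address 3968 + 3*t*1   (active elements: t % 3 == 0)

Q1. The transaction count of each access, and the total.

A1: 2 transactions
A2: 1 transaction

Answer: 2,1; total 3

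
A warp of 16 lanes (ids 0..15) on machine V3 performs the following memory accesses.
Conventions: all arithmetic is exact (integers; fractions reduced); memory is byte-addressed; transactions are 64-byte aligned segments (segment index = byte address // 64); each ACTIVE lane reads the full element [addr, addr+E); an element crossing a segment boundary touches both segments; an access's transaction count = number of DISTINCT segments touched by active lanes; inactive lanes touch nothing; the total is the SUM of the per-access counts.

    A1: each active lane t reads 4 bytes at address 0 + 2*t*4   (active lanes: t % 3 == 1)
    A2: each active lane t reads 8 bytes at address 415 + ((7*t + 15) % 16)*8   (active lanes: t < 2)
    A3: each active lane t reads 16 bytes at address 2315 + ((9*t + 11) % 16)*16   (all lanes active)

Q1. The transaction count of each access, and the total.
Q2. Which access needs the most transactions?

A1: 2 transactions
A2: 2 transactions
A3: 5 transactions

Answer: 2,2,5; total 9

Answer: A3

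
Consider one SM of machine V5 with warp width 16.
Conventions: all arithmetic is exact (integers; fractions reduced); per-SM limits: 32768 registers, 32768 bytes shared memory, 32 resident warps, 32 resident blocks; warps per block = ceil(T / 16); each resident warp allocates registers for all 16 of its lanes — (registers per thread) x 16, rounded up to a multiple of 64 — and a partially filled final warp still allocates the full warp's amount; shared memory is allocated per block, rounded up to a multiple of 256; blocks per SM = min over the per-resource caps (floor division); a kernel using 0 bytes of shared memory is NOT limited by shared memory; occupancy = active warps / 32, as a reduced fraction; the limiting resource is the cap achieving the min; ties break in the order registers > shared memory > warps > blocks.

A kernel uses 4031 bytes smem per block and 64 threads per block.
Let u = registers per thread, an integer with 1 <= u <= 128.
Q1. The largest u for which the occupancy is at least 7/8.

Answer: u = 72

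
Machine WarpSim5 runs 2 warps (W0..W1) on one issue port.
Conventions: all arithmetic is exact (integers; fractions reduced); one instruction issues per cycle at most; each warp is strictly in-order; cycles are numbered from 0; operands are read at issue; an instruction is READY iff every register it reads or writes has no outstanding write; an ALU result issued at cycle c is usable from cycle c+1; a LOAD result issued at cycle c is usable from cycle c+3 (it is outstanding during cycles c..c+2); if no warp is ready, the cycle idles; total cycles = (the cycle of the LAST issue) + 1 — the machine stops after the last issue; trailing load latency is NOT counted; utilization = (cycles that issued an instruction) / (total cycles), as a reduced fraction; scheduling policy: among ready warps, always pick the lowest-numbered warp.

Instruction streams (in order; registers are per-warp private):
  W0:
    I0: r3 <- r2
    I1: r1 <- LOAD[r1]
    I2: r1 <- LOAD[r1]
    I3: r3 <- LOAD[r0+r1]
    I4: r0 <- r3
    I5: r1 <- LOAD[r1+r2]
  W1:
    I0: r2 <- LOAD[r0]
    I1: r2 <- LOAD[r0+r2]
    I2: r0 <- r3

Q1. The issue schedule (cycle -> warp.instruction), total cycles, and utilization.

cycle 0: W0.I0
cycle 1: W0.I1
cycle 2: W1.I0
cycle 3: idle
cycle 4: W0.I2
cycle 5: W1.I1
cycle 6: W1.I2
cycle 7: W0.I3
cycle 8: idle
cycle 9: idle
cycle 10: W0.I4
cycle 11: W0.I5

Answer: 12 cycles, utilization 3/4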